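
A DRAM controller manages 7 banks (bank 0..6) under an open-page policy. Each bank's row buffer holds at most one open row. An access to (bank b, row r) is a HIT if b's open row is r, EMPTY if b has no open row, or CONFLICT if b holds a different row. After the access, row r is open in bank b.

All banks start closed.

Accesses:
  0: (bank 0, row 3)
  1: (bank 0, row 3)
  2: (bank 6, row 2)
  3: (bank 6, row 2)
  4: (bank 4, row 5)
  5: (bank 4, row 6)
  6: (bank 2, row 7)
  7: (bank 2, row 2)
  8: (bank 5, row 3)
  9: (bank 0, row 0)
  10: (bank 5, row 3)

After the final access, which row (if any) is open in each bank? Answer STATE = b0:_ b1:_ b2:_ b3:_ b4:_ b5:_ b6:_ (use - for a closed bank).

#0 (0,3) E
#1 (0,3) H  (was 3)
#2 (6,2) E
#3 (6,2) H  (was 2)
#4 (4,5) E
#5 (4,6) C  (was 5)
#6 (2,7) E
#7 (2,2) C  (was 7)
#8 (5,3) E
#9 (0,0) C  (was 3)
#10 (5,3) H  (was 3)

STATE = b0:0 b1:- b2:2 b3:- b4:6 b5:3 b6:2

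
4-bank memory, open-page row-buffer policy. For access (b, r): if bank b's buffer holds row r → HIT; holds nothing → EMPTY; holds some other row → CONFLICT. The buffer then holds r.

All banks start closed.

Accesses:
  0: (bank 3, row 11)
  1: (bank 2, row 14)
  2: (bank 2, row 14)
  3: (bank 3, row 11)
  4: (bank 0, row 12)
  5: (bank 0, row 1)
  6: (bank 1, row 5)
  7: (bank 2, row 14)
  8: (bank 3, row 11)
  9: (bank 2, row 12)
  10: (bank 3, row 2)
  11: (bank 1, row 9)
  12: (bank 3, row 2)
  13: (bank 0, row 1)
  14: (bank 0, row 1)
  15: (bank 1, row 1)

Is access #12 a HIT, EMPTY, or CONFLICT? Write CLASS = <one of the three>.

CLASS = HIT

0: bank 3 row 11 — prev None → EMPTY
1: bank 2 row 14 — prev None → EMPTY
2: bank 2 row 14 — prev 14 → HIT
3: bank 3 row 11 — prev 11 → HIT
4: bank 0 row 12 — prev None → EMPTY
5: bank 0 row 1 — prev 12 → CONFLICT
6: bank 1 row 5 — prev None → EMPTY
7: bank 2 row 14 — prev 14 → HIT
8: bank 3 row 11 — prev 11 → HIT
9: bank 2 row 12 — prev 14 → CONFLICT
10: bank 3 row 2 — prev 11 → CONFLICT
11: bank 1 row 9 — prev 5 → CONFLICT
12: bank 3 row 2 — prev 2 → HIT
13: bank 0 row 1 — prev 1 → HIT
14: bank 0 row 1 — prev 1 → HIT
15: bank 1 row 1 — prev 9 → CONFLICT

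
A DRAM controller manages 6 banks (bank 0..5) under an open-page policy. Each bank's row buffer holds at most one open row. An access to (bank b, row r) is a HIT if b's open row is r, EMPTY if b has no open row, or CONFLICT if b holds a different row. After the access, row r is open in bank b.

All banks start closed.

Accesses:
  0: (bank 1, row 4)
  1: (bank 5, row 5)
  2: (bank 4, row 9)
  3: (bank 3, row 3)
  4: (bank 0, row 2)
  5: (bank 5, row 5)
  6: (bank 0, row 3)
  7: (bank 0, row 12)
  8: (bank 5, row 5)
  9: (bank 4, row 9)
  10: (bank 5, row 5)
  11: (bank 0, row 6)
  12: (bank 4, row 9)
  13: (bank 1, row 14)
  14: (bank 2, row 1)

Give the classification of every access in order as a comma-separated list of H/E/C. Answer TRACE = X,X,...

TRACE = E,E,E,E,E,H,C,C,H,H,H,C,H,C,E

0: bank 1 row 4 — prev None → EMPTY
1: bank 5 row 5 — prev None → EMPTY
2: bank 4 row 9 — prev None → EMPTY
3: bank 3 row 3 — prev None → EMPTY
4: bank 0 row 2 — prev None → EMPTY
5: bank 5 row 5 — prev 5 → HIT
6: bank 0 row 3 — prev 2 → CONFLICT
7: bank 0 row 12 — prev 3 → CONFLICT
8: bank 5 row 5 — prev 5 → HIT
9: bank 4 row 9 — prev 9 → HIT
10: bank 5 row 5 — prev 5 → HIT
11: bank 0 row 6 — prev 12 → CONFLICT
12: bank 4 row 9 — prev 9 → HIT
13: bank 1 row 14 — prev 4 → CONFLICT
14: bank 2 row 1 — prev None → EMPTY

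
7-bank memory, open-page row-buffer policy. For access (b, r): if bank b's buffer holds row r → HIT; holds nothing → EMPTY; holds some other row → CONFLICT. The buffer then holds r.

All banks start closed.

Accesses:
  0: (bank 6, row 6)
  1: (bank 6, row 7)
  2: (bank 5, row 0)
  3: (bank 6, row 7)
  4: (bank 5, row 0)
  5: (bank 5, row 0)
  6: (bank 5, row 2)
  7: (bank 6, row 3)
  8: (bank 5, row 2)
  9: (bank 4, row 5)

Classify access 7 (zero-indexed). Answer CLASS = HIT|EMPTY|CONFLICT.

CLASS = CONFLICT

0: bank 6 row 6 — prev None → EMPTY
1: bank 6 row 7 — prev 6 → CONFLICT
2: bank 5 row 0 — prev None → EMPTY
3: bank 6 row 7 — prev 7 → HIT
4: bank 5 row 0 — prev 0 → HIT
5: bank 5 row 0 — prev 0 → HIT
6: bank 5 row 2 — prev 0 → CONFLICT
7: bank 6 row 3 — prev 7 → CONFLICT
8: bank 5 row 2 — prev 2 → HIT
9: bank 4 row 5 — prev None → EMPTY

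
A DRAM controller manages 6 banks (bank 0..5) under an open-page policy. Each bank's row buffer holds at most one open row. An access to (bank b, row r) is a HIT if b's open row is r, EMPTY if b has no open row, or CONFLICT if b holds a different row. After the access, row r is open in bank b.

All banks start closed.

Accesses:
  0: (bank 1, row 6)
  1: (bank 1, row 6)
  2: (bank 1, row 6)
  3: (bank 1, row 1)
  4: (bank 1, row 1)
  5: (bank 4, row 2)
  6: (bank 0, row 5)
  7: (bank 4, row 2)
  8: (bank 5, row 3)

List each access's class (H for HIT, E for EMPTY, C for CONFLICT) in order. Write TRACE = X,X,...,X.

  [0] b1 r6: no row ⇒ E
  [1] b1 r6: had r6 ⇒ H
  [2] b1 r6: had r6 ⇒ H
  [3] b1 r1: had r6 ⇒ C
  [4] b1 r1: had r1 ⇒ H
  [5] b4 r2: no row ⇒ E
  [6] b0 r5: no row ⇒ E
  [7] b4 r2: had r2 ⇒ H
  [8] b5 r3: no row ⇒ E

TRACE = E,H,H,C,H,E,E,H,E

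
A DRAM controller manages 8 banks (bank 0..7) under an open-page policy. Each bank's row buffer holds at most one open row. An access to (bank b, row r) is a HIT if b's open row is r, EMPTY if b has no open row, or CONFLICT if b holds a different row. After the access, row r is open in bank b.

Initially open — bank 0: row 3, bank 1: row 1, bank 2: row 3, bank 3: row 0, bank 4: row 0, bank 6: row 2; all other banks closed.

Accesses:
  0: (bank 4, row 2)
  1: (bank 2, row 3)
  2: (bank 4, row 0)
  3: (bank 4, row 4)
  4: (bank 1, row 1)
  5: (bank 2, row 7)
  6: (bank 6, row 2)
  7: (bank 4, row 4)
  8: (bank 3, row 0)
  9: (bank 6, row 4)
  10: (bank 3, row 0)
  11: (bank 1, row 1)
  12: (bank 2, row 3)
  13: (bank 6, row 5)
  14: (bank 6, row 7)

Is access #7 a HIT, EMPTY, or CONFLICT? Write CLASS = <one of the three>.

0: bank 4 row 2 — prev 0 → CONFLICT
1: bank 2 row 3 — prev 3 → HIT
2: bank 4 row 0 — prev 2 → CONFLICT
3: bank 4 row 4 — prev 0 → CONFLICT
4: bank 1 row 1 — prev 1 → HIT
5: bank 2 row 7 — prev 3 → CONFLICT
6: bank 6 row 2 — prev 2 → HIT
7: bank 4 row 4 — prev 4 → HIT
8: bank 3 row 0 — prev 0 → HIT
9: bank 6 row 4 — prev 2 → CONFLICT
10: bank 3 row 0 — prev 0 → HIT
11: bank 1 row 1 — prev 1 → HIT
12: bank 2 row 3 — prev 7 → CONFLICT
13: bank 6 row 5 — prev 4 → CONFLICT
14: bank 6 row 7 — prev 5 → CONFLICT

CLASS = HIT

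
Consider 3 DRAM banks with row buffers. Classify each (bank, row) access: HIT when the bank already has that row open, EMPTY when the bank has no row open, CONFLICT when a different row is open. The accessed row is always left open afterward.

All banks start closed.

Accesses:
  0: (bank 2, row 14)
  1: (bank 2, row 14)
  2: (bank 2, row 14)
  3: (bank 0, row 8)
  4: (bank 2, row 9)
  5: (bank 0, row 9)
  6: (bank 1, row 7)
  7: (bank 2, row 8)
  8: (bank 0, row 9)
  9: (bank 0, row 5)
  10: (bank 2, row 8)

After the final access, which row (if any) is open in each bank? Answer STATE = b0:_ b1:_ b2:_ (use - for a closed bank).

#0 (2,14) E
#1 (2,14) H  (was 14)
#2 (2,14) H  (was 14)
#3 (0,8) E
#4 (2,9) C  (was 14)
#5 (0,9) C  (was 8)
#6 (1,7) E
#7 (2,8) C  (was 9)
#8 (0,9) H  (was 9)
#9 (0,5) C  (was 9)
#10 (2,8) H  (was 8)

STATE = b0:5 b1:7 b2:8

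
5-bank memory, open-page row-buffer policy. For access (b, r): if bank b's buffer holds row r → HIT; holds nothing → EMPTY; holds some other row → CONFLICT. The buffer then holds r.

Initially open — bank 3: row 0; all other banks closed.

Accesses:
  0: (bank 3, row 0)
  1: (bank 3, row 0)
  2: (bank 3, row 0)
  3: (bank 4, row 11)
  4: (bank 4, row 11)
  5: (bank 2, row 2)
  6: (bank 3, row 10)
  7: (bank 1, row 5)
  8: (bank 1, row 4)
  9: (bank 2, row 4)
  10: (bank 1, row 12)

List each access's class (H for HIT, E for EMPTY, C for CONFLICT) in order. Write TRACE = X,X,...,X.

TRACE = H,H,H,E,H,E,C,E,C,C,C

  [0] b3 r0: had r0 ⇒ H
  [1] b3 r0: had r0 ⇒ H
  [2] b3 r0: had r0 ⇒ H
  [3] b4 r11: no row ⇒ E
  [4] b4 r11: had r11 ⇒ H
  [5] b2 r2: no row ⇒ E
  [6] b3 r10: had r0 ⇒ C
  [7] b1 r5: no row ⇒ E
  [8] b1 r4: had r5 ⇒ C
  [9] b2 r4: had r2 ⇒ C
  [10] b1 r12: had r4 ⇒ C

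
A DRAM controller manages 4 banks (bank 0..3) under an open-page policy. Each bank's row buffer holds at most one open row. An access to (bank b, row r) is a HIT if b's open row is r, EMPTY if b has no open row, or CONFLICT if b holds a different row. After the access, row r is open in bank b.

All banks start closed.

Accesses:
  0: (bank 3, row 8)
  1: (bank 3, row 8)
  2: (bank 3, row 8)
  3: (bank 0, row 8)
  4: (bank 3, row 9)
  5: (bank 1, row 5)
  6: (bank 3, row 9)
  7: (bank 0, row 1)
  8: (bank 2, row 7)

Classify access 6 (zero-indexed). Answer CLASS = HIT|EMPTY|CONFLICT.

CLASS = HIT

0: bank 3 row 8 — prev None → EMPTY
1: bank 3 row 8 — prev 8 → HIT
2: bank 3 row 8 — prev 8 → HIT
3: bank 0 row 8 — prev None → EMPTY
4: bank 3 row 9 — prev 8 → CONFLICT
5: bank 1 row 5 — prev None → EMPTY
6: bank 3 row 9 — prev 9 → HIT
7: bank 0 row 1 — prev 8 → CONFLICT
8: bank 2 row 7 — prev None → EMPTY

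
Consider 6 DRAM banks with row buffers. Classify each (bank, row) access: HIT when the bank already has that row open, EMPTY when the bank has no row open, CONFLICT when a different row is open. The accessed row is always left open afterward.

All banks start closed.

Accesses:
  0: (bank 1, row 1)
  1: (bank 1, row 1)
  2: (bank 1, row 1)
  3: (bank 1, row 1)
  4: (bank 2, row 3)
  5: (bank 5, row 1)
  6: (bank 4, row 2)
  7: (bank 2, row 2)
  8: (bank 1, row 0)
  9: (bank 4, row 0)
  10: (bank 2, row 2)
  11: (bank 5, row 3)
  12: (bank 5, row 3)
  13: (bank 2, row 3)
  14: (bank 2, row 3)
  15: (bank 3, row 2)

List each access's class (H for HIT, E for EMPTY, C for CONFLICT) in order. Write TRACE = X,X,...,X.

step 0: bank1 None->1 [EMPTY]
step 1: bank1 1->1 [HIT]
step 2: bank1 1->1 [HIT]
step 3: bank1 1->1 [HIT]
step 4: bank2 None->3 [EMPTY]
step 5: bank5 None->1 [EMPTY]
step 6: bank4 None->2 [EMPTY]
step 7: bank2 3->2 [CONFLICT]
step 8: bank1 1->0 [CONFLICT]
step 9: bank4 2->0 [CONFLICT]
step 10: bank2 2->2 [HIT]
step 11: bank5 1->3 [CONFLICT]
step 12: bank5 3->3 [HIT]
step 13: bank2 2->3 [CONFLICT]
step 14: bank2 3->3 [HIT]
step 15: bank3 None->2 [EMPTY]

TRACE = E,H,H,H,E,E,E,C,C,C,H,C,H,C,H,E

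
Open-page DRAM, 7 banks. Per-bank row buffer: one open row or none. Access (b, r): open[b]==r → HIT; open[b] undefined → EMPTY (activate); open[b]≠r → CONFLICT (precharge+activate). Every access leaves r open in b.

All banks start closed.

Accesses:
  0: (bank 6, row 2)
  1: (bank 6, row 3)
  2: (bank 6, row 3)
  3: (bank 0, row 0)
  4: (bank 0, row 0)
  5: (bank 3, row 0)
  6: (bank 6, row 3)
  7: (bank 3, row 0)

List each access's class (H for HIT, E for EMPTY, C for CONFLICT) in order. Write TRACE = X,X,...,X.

#0 (6,2) E
#1 (6,3) C  (was 2)
#2 (6,3) H  (was 3)
#3 (0,0) E
#4 (0,0) H  (was 0)
#5 (3,0) E
#6 (6,3) H  (was 3)
#7 (3,0) H  (was 0)

TRACE = E,C,H,E,H,E,H,H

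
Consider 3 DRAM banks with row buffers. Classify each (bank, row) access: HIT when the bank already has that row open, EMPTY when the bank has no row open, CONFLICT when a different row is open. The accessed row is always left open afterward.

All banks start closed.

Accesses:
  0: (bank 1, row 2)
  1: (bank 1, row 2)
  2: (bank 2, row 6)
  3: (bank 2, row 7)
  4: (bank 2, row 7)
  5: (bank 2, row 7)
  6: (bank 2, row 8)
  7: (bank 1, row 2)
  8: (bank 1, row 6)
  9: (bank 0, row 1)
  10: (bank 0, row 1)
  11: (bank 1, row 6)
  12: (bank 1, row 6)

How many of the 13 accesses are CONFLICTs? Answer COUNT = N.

COUNT = 3

step 0: bank1 None->2 [EMPTY]
step 1: bank1 2->2 [HIT]
step 2: bank2 None->6 [EMPTY]
step 3: bank2 6->7 [CONFLICT]
step 4: bank2 7->7 [HIT]
step 5: bank2 7->7 [HIT]
step 6: bank2 7->8 [CONFLICT]
step 7: bank1 2->2 [HIT]
step 8: bank1 2->6 [CONFLICT]
step 9: bank0 None->1 [EMPTY]
step 10: bank0 1->1 [HIT]
step 11: bank1 6->6 [HIT]
step 12: bank1 6->6 [HIT]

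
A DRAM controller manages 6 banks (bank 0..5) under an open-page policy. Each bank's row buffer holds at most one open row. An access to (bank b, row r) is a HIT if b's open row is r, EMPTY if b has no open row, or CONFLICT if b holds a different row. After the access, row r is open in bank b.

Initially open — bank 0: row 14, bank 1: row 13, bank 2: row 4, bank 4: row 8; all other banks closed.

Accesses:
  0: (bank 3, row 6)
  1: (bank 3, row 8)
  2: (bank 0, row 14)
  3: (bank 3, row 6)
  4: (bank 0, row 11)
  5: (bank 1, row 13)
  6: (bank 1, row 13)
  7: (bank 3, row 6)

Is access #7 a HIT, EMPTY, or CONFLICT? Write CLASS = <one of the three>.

#0 (3,6) E
#1 (3,8) C  (was 6)
#2 (0,14) H  (was 14)
#3 (3,6) C  (was 8)
#4 (0,11) C  (was 14)
#5 (1,13) H  (was 13)
#6 (1,13) H  (was 13)
#7 (3,6) H  (was 6)

CLASS = HIT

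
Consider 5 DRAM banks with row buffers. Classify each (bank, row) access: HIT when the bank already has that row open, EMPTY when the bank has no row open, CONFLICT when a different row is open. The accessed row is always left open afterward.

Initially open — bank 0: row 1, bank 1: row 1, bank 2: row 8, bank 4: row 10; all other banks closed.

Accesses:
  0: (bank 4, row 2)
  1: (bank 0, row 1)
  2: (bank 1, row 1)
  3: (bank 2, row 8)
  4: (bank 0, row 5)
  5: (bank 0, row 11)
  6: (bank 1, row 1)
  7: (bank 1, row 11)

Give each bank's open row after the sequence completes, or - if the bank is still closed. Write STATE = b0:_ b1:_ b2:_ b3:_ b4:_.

STATE = b0:11 b1:11 b2:8 b3:- b4:2

#0 (4,2) C  (was 10)
#1 (0,1) H  (was 1)
#2 (1,1) H  (was 1)
#3 (2,8) H  (was 8)
#4 (0,5) C  (was 1)
#5 (0,11) C  (was 5)
#6 (1,1) H  (was 1)
#7 (1,11) C  (was 1)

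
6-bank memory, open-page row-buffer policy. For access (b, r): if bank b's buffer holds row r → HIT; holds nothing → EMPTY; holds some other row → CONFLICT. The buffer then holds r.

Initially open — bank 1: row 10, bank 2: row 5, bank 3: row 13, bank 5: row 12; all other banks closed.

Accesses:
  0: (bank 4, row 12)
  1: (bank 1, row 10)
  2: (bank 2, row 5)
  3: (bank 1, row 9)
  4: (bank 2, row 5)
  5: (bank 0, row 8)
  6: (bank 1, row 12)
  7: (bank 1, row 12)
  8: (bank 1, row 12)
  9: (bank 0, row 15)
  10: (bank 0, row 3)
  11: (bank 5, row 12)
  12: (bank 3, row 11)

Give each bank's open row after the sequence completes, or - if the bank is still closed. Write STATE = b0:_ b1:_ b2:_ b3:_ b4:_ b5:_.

STATE = b0:3 b1:12 b2:5 b3:11 b4:12 b5:12

  [0] b4 r12: no row ⇒ E
  [1] b1 r10: had r10 ⇒ H
  [2] b2 r5: had r5 ⇒ H
  [3] b1 r9: had r10 ⇒ C
  [4] b2 r5: had r5 ⇒ H
  [5] b0 r8: no row ⇒ E
  [6] b1 r12: had r9 ⇒ C
  [7] b1 r12: had r12 ⇒ H
  [8] b1 r12: had r12 ⇒ H
  [9] b0 r15: had r8 ⇒ C
  [10] b0 r3: had r15 ⇒ C
  [11] b5 r12: had r12 ⇒ H
  [12] b3 r11: had r13 ⇒ C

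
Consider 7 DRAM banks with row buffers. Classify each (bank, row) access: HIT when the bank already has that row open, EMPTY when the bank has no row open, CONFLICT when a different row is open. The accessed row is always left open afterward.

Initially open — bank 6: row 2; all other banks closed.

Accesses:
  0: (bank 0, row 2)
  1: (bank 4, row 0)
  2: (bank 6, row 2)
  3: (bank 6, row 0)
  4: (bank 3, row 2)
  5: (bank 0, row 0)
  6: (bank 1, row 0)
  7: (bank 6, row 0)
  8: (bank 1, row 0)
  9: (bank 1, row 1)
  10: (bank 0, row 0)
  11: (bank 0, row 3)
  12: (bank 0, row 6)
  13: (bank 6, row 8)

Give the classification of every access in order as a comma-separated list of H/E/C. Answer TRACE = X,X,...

TRACE = E,E,H,C,E,C,E,H,H,C,H,C,C,C

#0 (0,2) E
#1 (4,0) E
#2 (6,2) H  (was 2)
#3 (6,0) C  (was 2)
#4 (3,2) E
#5 (0,0) C  (was 2)
#6 (1,0) E
#7 (6,0) H  (was 0)
#8 (1,0) H  (was 0)
#9 (1,1) C  (was 0)
#10 (0,0) H  (was 0)
#11 (0,3) C  (was 0)
#12 (0,6) C  (was 3)
#13 (6,8) C  (was 0)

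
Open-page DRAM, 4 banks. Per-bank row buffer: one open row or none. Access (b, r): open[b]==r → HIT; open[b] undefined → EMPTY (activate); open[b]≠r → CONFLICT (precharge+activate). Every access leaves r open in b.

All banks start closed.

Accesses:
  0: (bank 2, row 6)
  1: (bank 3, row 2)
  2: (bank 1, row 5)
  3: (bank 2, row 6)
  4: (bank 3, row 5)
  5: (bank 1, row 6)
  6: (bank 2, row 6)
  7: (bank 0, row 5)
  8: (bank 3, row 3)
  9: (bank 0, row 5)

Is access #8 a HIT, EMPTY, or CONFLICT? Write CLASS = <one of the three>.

CLASS = CONFLICT

0: bank 2 row 6 — prev None → EMPTY
1: bank 3 row 2 — prev None → EMPTY
2: bank 1 row 5 — prev None → EMPTY
3: bank 2 row 6 — prev 6 → HIT
4: bank 3 row 5 — prev 2 → CONFLICT
5: bank 1 row 6 — prev 5 → CONFLICT
6: bank 2 row 6 — prev 6 → HIT
7: bank 0 row 5 — prev None → EMPTY
8: bank 3 row 3 — prev 5 → CONFLICT
9: bank 0 row 5 — prev 5 → HIT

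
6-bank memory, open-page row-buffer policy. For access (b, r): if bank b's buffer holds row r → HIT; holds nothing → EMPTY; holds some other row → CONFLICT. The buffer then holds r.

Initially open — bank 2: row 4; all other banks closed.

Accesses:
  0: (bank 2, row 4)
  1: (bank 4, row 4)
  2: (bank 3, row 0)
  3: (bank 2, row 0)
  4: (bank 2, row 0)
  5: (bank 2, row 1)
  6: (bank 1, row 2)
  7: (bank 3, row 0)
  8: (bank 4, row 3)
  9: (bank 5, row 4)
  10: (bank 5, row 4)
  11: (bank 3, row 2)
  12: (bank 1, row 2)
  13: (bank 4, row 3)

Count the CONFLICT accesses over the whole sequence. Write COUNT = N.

step 0: bank2 4->4 [HIT]
step 1: bank4 None->4 [EMPTY]
step 2: bank3 None->0 [EMPTY]
step 3: bank2 4->0 [CONFLICT]
step 4: bank2 0->0 [HIT]
step 5: bank2 0->1 [CONFLICT]
step 6: bank1 None->2 [EMPTY]
step 7: bank3 0->0 [HIT]
step 8: bank4 4->3 [CONFLICT]
step 9: bank5 None->4 [EMPTY]
step 10: bank5 4->4 [HIT]
step 11: bank3 0->2 [CONFLICT]
step 12: bank1 2->2 [HIT]
step 13: bank4 3->3 [HIT]

COUNT = 4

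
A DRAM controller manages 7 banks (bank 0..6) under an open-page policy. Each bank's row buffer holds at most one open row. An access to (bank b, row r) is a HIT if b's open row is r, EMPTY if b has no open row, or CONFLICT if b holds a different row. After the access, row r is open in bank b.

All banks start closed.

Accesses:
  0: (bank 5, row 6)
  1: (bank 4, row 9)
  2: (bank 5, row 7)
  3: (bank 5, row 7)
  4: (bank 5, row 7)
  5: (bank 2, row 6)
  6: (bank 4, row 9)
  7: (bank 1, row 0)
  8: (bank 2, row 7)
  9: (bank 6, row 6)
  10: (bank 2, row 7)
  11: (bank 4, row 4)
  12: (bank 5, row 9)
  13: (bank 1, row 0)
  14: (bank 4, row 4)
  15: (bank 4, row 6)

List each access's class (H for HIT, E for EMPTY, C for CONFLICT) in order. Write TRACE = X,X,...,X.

  [0] b5 r6: no row ⇒ E
  [1] b4 r9: no row ⇒ E
  [2] b5 r7: had r6 ⇒ C
  [3] b5 r7: had r7 ⇒ H
  [4] b5 r7: had r7 ⇒ H
  [5] b2 r6: no row ⇒ E
  [6] b4 r9: had r9 ⇒ H
  [7] b1 r0: no row ⇒ E
  [8] b2 r7: had r6 ⇒ C
  [9] b6 r6: no row ⇒ E
  [10] b2 r7: had r7 ⇒ H
  [11] b4 r4: had r9 ⇒ C
  [12] b5 r9: had r7 ⇒ C
  [13] b1 r0: had r0 ⇒ H
  [14] b4 r4: had r4 ⇒ H
  [15] b4 r6: had r4 ⇒ C

TRACE = E,E,C,H,H,E,H,E,C,E,H,C,C,H,H,C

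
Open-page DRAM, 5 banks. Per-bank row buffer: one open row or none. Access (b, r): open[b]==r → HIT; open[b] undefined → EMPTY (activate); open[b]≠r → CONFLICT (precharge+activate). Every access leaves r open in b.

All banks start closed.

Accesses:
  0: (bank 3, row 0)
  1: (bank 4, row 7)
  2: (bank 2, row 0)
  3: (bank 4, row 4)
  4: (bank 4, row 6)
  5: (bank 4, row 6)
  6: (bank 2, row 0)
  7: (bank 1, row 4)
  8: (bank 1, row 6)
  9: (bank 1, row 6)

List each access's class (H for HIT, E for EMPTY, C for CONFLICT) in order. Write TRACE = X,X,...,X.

TRACE = E,E,E,C,C,H,H,E,C,H

step 0: bank3 None->0 [EMPTY]
step 1: bank4 None->7 [EMPTY]
step 2: bank2 None->0 [EMPTY]
step 3: bank4 7->4 [CONFLICT]
step 4: bank4 4->6 [CONFLICT]
step 5: bank4 6->6 [HIT]
step 6: bank2 0->0 [HIT]
step 7: bank1 None->4 [EMPTY]
step 8: bank1 4->6 [CONFLICT]
step 9: bank1 6->6 [HIT]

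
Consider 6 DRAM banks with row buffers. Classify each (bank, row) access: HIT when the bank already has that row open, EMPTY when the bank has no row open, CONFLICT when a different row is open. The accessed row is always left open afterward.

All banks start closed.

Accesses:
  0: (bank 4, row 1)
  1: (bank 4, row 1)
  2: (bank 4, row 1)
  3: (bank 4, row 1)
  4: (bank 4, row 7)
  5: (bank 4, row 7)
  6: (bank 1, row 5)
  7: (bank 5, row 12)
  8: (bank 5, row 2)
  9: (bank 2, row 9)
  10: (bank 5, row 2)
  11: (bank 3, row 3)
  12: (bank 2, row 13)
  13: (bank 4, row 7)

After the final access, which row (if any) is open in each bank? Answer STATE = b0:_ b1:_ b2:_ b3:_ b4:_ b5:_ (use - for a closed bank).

STATE = b0:- b1:5 b2:13 b3:3 b4:7 b5:2

step 0: bank4 None->1 [EMPTY]
step 1: bank4 1->1 [HIT]
step 2: bank4 1->1 [HIT]
step 3: bank4 1->1 [HIT]
step 4: bank4 1->7 [CONFLICT]
step 5: bank4 7->7 [HIT]
step 6: bank1 None->5 [EMPTY]
step 7: bank5 None->12 [EMPTY]
step 8: bank5 12->2 [CONFLICT]
step 9: bank2 None->9 [EMPTY]
step 10: bank5 2->2 [HIT]
step 11: bank3 None->3 [EMPTY]
step 12: bank2 9->13 [CONFLICT]
step 13: bank4 7->7 [HIT]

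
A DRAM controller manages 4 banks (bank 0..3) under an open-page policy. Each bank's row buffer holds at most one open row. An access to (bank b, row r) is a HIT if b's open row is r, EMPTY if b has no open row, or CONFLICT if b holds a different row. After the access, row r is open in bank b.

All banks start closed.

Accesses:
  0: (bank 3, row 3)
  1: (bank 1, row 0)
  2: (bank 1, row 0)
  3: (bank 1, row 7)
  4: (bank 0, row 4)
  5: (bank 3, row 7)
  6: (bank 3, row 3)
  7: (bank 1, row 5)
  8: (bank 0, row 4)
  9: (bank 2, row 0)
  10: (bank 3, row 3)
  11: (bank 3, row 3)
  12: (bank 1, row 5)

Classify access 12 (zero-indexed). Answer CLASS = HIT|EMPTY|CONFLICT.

step 0: bank3 None->3 [EMPTY]
step 1: bank1 None->0 [EMPTY]
step 2: bank1 0->0 [HIT]
step 3: bank1 0->7 [CONFLICT]
step 4: bank0 None->4 [EMPTY]
step 5: bank3 3->7 [CONFLICT]
step 6: bank3 7->3 [CONFLICT]
step 7: bank1 7->5 [CONFLICT]
step 8: bank0 4->4 [HIT]
step 9: bank2 None->0 [EMPTY]
step 10: bank3 3->3 [HIT]
step 11: bank3 3->3 [HIT]
step 12: bank1 5->5 [HIT]

CLASS = HIT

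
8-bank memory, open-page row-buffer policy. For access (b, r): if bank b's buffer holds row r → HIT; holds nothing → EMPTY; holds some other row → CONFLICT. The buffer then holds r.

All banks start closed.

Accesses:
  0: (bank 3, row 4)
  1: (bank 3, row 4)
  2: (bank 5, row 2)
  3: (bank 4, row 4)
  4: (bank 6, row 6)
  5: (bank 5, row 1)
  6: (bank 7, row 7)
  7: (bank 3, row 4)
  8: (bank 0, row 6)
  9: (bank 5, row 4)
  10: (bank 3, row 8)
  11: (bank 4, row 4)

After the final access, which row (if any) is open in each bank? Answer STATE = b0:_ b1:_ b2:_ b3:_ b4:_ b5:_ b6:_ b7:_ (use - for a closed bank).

step 0: bank3 None->4 [EMPTY]
step 1: bank3 4->4 [HIT]
step 2: bank5 None->2 [EMPTY]
step 3: bank4 None->4 [EMPTY]
step 4: bank6 None->6 [EMPTY]
step 5: bank5 2->1 [CONFLICT]
step 6: bank7 None->7 [EMPTY]
step 7: bank3 4->4 [HIT]
step 8: bank0 None->6 [EMPTY]
step 9: bank5 1->4 [CONFLICT]
step 10: bank3 4->8 [CONFLICT]
step 11: bank4 4->4 [HIT]

STATE = b0:6 b1:- b2:- b3:8 b4:4 b5:4 b6:6 b7:7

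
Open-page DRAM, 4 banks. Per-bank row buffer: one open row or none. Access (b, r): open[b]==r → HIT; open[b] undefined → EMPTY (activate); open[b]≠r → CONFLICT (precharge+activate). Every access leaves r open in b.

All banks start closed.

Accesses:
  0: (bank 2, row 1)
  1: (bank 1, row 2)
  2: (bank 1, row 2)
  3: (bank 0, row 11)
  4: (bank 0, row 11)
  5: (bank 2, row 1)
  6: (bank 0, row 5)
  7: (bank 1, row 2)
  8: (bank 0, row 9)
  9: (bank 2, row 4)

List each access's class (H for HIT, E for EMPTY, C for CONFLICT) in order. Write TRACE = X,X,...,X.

#0 (2,1) E
#1 (1,2) E
#2 (1,2) H  (was 2)
#3 (0,11) E
#4 (0,11) H  (was 11)
#5 (2,1) H  (was 1)
#6 (0,5) C  (was 11)
#7 (1,2) H  (was 2)
#8 (0,9) C  (was 5)
#9 (2,4) C  (was 1)

TRACE = E,E,H,E,H,H,C,H,C,C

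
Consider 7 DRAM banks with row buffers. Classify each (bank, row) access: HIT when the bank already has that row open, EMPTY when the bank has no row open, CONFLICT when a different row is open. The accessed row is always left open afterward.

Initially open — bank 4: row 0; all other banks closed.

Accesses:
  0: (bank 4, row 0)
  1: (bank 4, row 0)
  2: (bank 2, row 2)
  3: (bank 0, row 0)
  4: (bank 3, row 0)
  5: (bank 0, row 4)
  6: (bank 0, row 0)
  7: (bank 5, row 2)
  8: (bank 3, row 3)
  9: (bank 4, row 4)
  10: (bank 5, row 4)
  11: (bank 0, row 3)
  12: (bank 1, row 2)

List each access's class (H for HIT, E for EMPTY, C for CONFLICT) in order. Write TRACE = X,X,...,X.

step 0: bank4 0->0 [HIT]
step 1: bank4 0->0 [HIT]
step 2: bank2 None->2 [EMPTY]
step 3: bank0 None->0 [EMPTY]
step 4: bank3 None->0 [EMPTY]
step 5: bank0 0->4 [CONFLICT]
step 6: bank0 4->0 [CONFLICT]
step 7: bank5 None->2 [EMPTY]
step 8: bank3 0->3 [CONFLICT]
step 9: bank4 0->4 [CONFLICT]
step 10: bank5 2->4 [CONFLICT]
step 11: bank0 0->3 [CONFLICT]
step 12: bank1 None->2 [EMPTY]

TRACE = H,H,E,E,E,C,C,E,C,C,C,C,E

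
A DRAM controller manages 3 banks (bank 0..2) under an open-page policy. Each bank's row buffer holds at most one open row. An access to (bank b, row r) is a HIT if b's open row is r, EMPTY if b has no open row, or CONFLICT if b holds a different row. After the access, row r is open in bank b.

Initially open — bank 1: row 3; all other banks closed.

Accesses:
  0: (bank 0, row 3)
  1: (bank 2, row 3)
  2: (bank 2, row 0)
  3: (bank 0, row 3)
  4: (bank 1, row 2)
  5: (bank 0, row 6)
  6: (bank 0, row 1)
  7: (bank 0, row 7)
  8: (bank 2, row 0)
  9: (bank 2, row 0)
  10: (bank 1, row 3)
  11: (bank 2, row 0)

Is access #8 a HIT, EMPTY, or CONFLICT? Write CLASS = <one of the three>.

CLASS = HIT

step 0: bank0 None->3 [EMPTY]
step 1: bank2 None->3 [EMPTY]
step 2: bank2 3->0 [CONFLICT]
step 3: bank0 3->3 [HIT]
step 4: bank1 3->2 [CONFLICT]
step 5: bank0 3->6 [CONFLICT]
step 6: bank0 6->1 [CONFLICT]
step 7: bank0 1->7 [CONFLICT]
step 8: bank2 0->0 [HIT]
step 9: bank2 0->0 [HIT]
step 10: bank1 2->3 [CONFLICT]
step 11: bank2 0->0 [HIT]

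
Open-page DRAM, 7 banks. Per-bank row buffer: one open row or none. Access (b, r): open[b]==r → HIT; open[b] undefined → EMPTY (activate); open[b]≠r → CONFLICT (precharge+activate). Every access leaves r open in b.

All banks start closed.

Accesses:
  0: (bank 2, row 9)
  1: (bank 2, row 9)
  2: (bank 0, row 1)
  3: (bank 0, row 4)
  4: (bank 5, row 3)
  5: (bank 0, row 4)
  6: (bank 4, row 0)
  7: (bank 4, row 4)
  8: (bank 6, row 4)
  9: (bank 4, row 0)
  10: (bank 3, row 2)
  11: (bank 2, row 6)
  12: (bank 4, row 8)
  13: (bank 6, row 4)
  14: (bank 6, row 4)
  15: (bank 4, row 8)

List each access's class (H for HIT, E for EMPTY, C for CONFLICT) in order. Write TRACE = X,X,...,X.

#0 (2,9) E
#1 (2,9) H  (was 9)
#2 (0,1) E
#3 (0,4) C  (was 1)
#4 (5,3) E
#5 (0,4) H  (was 4)
#6 (4,0) E
#7 (4,4) C  (was 0)
#8 (6,4) E
#9 (4,0) C  (was 4)
#10 (3,2) E
#11 (2,6) C  (was 9)
#12 (4,8) C  (was 0)
#13 (6,4) H  (was 4)
#14 (6,4) H  (was 4)
#15 (4,8) H  (was 8)

TRACE = E,H,E,C,E,H,E,C,E,C,E,C,C,H,H,H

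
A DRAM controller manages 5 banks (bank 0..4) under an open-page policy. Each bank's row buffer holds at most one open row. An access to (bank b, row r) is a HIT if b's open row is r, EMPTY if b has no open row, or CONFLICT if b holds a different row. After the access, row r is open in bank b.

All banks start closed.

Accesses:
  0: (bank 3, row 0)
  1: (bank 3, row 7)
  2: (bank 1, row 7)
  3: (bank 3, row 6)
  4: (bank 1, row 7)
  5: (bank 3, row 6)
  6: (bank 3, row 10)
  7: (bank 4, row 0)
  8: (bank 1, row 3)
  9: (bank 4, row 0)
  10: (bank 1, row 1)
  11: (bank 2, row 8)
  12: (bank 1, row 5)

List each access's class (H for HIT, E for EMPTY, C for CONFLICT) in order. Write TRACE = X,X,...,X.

#0 (3,0) E
#1 (3,7) C  (was 0)
#2 (1,7) E
#3 (3,6) C  (was 7)
#4 (1,7) H  (was 7)
#5 (3,6) H  (was 6)
#6 (3,10) C  (was 6)
#7 (4,0) E
#8 (1,3) C  (was 7)
#9 (4,0) H  (was 0)
#10 (1,1) C  (was 3)
#11 (2,8) E
#12 (1,5) C  (was 1)

TRACE = E,C,E,C,H,H,C,E,C,H,C,E,C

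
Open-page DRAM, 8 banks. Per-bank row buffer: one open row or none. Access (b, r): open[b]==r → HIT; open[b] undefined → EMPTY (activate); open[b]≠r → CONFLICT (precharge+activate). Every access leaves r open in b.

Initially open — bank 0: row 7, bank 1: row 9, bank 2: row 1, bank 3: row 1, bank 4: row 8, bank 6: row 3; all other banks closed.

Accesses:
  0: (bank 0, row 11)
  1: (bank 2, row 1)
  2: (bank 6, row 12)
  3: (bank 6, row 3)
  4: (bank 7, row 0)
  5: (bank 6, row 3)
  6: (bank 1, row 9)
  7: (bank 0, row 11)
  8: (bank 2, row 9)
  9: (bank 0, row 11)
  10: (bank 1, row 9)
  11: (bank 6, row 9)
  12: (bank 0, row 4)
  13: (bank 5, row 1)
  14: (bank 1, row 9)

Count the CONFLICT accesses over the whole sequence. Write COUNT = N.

COUNT = 6

0: bank 0 row 11 — prev 7 → CONFLICT
1: bank 2 row 1 — prev 1 → HIT
2: bank 6 row 12 — prev 3 → CONFLICT
3: bank 6 row 3 — prev 12 → CONFLICT
4: bank 7 row 0 — prev None → EMPTY
5: bank 6 row 3 — prev 3 → HIT
6: bank 1 row 9 — prev 9 → HIT
7: bank 0 row 11 — prev 11 → HIT
8: bank 2 row 9 — prev 1 → CONFLICT
9: bank 0 row 11 — prev 11 → HIT
10: bank 1 row 9 — prev 9 → HIT
11: bank 6 row 9 — prev 3 → CONFLICT
12: bank 0 row 4 — prev 11 → CONFLICT
13: bank 5 row 1 — prev None → EMPTY
14: bank 1 row 9 — prev 9 → HIT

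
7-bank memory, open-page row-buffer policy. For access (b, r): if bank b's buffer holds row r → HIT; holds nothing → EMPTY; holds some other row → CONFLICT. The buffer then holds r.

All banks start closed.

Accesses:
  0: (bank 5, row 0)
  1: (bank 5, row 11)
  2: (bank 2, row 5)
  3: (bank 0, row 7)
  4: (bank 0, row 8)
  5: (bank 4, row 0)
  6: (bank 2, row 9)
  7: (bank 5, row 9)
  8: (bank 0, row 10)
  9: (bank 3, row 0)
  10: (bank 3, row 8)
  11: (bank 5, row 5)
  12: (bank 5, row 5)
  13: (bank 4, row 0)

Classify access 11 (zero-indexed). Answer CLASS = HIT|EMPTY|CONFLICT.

CLASS = CONFLICT

#0 (5,0) E
#1 (5,11) C  (was 0)
#2 (2,5) E
#3 (0,7) E
#4 (0,8) C  (was 7)
#5 (4,0) E
#6 (2,9) C  (was 5)
#7 (5,9) C  (was 11)
#8 (0,10) C  (was 8)
#9 (3,0) E
#10 (3,8) C  (was 0)
#11 (5,5) C  (was 9)
#12 (5,5) H  (was 5)
#13 (4,0) H  (was 0)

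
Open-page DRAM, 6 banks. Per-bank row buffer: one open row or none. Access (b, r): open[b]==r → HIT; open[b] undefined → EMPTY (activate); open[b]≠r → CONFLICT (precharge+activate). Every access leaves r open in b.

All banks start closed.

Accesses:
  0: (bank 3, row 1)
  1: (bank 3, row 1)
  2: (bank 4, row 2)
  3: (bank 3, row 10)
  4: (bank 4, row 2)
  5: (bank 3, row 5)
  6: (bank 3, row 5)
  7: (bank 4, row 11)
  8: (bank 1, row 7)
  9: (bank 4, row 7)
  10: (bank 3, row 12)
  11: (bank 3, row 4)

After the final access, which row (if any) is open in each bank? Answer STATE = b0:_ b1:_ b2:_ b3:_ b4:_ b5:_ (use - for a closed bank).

STATE = b0:- b1:7 b2:- b3:4 b4:7 b5:-

  [0] b3 r1: no row ⇒ E
  [1] b3 r1: had r1 ⇒ H
  [2] b4 r2: no row ⇒ E
  [3] b3 r10: had r1 ⇒ C
  [4] b4 r2: had r2 ⇒ H
  [5] b3 r5: had r10 ⇒ C
  [6] b3 r5: had r5 ⇒ H
  [7] b4 r11: had r2 ⇒ C
  [8] b1 r7: no row ⇒ E
  [9] b4 r7: had r11 ⇒ C
  [10] b3 r12: had r5 ⇒ C
  [11] b3 r4: had r12 ⇒ C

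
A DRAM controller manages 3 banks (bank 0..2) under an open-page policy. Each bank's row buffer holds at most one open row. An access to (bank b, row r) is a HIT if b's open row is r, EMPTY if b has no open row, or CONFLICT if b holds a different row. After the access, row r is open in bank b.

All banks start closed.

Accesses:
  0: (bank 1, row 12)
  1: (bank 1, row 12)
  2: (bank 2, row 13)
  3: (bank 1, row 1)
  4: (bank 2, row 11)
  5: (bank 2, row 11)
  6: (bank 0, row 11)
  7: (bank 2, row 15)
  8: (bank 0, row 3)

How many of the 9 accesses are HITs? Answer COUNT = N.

COUNT = 2

0: bank 1 row 12 — prev None → EMPTY
1: bank 1 row 12 — prev 12 → HIT
2: bank 2 row 13 — prev None → EMPTY
3: bank 1 row 1 — prev 12 → CONFLICT
4: bank 2 row 11 — prev 13 → CONFLICT
5: bank 2 row 11 — prev 11 → HIT
6: bank 0 row 11 — prev None → EMPTY
7: bank 2 row 15 — prev 11 → CONFLICT
8: bank 0 row 3 — prev 11 → CONFLICT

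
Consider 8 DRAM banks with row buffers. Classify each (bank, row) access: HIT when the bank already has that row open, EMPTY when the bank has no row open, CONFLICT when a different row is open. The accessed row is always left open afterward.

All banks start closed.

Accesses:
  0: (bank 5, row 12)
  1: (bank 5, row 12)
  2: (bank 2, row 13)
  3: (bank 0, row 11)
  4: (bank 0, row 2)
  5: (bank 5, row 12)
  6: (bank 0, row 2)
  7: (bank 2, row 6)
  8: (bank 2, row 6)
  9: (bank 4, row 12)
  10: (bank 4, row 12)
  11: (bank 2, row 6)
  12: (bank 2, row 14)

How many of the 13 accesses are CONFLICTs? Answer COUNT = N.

#0 (5,12) E
#1 (5,12) H  (was 12)
#2 (2,13) E
#3 (0,11) E
#4 (0,2) C  (was 11)
#5 (5,12) H  (was 12)
#6 (0,2) H  (was 2)
#7 (2,6) C  (was 13)
#8 (2,6) H  (was 6)
#9 (4,12) E
#10 (4,12) H  (was 12)
#11 (2,6) H  (was 6)
#12 (2,14) C  (was 6)

COUNT = 3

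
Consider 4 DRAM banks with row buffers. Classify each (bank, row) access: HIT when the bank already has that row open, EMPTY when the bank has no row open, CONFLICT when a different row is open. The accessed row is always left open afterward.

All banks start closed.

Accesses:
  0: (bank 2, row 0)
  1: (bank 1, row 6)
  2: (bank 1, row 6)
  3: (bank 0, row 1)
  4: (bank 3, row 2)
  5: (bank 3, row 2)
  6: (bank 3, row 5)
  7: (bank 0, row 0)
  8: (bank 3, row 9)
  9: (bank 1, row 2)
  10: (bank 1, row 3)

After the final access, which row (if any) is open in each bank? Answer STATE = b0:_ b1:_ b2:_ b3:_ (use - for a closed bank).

#0 (2,0) E
#1 (1,6) E
#2 (1,6) H  (was 6)
#3 (0,1) E
#4 (3,2) E
#5 (3,2) H  (was 2)
#6 (3,5) C  (was 2)
#7 (0,0) C  (was 1)
#8 (3,9) C  (was 5)
#9 (1,2) C  (was 6)
#10 (1,3) C  (was 2)

STATE = b0:0 b1:3 b2:0 b3:9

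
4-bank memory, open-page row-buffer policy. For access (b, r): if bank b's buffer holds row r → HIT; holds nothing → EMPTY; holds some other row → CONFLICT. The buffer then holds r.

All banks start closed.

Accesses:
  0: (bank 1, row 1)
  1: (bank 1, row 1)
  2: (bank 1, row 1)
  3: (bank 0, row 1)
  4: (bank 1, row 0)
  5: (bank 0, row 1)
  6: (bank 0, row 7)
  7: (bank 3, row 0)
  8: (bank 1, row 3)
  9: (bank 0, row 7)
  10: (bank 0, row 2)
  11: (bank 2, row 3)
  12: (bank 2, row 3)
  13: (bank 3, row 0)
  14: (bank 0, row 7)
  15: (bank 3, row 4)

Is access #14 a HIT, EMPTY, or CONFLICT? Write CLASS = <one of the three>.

CLASS = CONFLICT

#0 (1,1) E
#1 (1,1) H  (was 1)
#2 (1,1) H  (was 1)
#3 (0,1) E
#4 (1,0) C  (was 1)
#5 (0,1) H  (was 1)
#6 (0,7) C  (was 1)
#7 (3,0) E
#8 (1,3) C  (was 0)
#9 (0,7) H  (was 7)
#10 (0,2) C  (was 7)
#11 (2,3) E
#12 (2,3) H  (was 3)
#13 (3,0) H  (was 0)
#14 (0,7) C  (was 2)
#15 (3,4) C  (was 0)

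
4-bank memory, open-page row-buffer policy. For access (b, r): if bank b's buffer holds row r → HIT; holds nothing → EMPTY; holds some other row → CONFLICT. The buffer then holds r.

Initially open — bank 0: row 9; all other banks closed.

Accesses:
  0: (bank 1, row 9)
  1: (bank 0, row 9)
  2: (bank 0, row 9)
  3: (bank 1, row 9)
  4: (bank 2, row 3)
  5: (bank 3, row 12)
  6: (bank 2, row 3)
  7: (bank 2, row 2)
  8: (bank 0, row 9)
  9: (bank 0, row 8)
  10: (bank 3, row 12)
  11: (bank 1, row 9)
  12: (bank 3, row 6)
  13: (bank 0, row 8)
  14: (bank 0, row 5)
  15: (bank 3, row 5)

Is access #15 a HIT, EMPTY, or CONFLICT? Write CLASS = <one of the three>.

CLASS = CONFLICT

#0 (1,9) E
#1 (0,9) H  (was 9)
#2 (0,9) H  (was 9)
#3 (1,9) H  (was 9)
#4 (2,3) E
#5 (3,12) E
#6 (2,3) H  (was 3)
#7 (2,2) C  (was 3)
#8 (0,9) H  (was 9)
#9 (0,8) C  (was 9)
#10 (3,12) H  (was 12)
#11 (1,9) H  (was 9)
#12 (3,6) C  (was 12)
#13 (0,8) H  (was 8)
#14 (0,5) C  (was 8)
#15 (3,5) C  (was 6)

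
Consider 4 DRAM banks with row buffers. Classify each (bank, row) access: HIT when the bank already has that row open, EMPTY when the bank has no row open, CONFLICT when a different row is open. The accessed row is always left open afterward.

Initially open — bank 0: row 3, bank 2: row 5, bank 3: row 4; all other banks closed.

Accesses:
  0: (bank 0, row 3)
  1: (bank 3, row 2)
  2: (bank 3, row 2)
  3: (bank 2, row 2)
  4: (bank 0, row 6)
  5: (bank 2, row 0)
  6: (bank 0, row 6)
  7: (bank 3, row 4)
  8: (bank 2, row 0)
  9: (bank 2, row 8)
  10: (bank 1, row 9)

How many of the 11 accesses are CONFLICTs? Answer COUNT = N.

COUNT = 6

  [0] b0 r3: had r3 ⇒ H
  [1] b3 r2: had r4 ⇒ C
  [2] b3 r2: had r2 ⇒ H
  [3] b2 r2: had r5 ⇒ C
  [4] b0 r6: had r3 ⇒ C
  [5] b2 r0: had r2 ⇒ C
  [6] b0 r6: had r6 ⇒ H
  [7] b3 r4: had r2 ⇒ C
  [8] b2 r0: had r0 ⇒ H
  [9] b2 r8: had r0 ⇒ C
  [10] b1 r9: no row ⇒ E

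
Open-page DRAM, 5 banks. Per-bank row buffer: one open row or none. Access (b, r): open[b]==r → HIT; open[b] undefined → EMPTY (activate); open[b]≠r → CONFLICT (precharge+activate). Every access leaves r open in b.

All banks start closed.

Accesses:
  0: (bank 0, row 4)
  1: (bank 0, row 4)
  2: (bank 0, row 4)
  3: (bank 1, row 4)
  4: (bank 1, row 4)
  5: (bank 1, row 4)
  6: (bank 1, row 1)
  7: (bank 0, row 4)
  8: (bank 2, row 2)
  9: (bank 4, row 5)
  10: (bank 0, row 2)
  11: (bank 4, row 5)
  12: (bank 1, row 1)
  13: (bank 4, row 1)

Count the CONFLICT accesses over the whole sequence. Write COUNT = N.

COUNT = 3

#0 (0,4) E
#1 (0,4) H  (was 4)
#2 (0,4) H  (was 4)
#3 (1,4) E
#4 (1,4) H  (was 4)
#5 (1,4) H  (was 4)
#6 (1,1) C  (was 4)
#7 (0,4) H  (was 4)
#8 (2,2) E
#9 (4,5) E
#10 (0,2) C  (was 4)
#11 (4,5) H  (was 5)
#12 (1,1) H  (was 1)
#13 (4,1) C  (was 5)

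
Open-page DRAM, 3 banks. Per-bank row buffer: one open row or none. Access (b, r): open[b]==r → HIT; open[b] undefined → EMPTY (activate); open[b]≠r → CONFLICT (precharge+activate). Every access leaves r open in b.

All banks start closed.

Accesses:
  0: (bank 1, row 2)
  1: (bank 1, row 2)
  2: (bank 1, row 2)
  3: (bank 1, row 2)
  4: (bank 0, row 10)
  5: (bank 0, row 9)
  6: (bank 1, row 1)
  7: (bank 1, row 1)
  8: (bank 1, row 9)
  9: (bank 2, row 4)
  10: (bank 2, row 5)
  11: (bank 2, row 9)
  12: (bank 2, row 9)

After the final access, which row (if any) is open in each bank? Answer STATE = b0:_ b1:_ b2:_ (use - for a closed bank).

STATE = b0:9 b1:9 b2:9

#0 (1,2) E
#1 (1,2) H  (was 2)
#2 (1,2) H  (was 2)
#3 (1,2) H  (was 2)
#4 (0,10) E
#5 (0,9) C  (was 10)
#6 (1,1) C  (was 2)
#7 (1,1) H  (was 1)
#8 (1,9) C  (was 1)
#9 (2,4) E
#10 (2,5) C  (was 4)
#11 (2,9) C  (was 5)
#12 (2,9) H  (was 9)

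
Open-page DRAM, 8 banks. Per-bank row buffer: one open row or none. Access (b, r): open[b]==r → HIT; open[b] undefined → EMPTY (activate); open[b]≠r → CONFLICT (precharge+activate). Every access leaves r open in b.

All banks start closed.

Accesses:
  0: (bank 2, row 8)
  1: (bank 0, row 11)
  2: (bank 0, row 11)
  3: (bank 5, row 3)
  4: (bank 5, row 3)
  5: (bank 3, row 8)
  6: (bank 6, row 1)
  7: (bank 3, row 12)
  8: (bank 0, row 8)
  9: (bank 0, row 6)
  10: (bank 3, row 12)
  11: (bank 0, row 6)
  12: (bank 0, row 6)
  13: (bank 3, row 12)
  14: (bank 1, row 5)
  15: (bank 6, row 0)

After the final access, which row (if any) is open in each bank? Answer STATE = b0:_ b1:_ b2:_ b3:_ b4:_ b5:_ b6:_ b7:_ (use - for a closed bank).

STATE = b0:6 b1:5 b2:8 b3:12 b4:- b5:3 b6:0 b7:-

0: bank 2 row 8 — prev None → EMPTY
1: bank 0 row 11 — prev None → EMPTY
2: bank 0 row 11 — prev 11 → HIT
3: bank 5 row 3 — prev None → EMPTY
4: bank 5 row 3 — prev 3 → HIT
5: bank 3 row 8 — prev None → EMPTY
6: bank 6 row 1 — prev None → EMPTY
7: bank 3 row 12 — prev 8 → CONFLICT
8: bank 0 row 8 — prev 11 → CONFLICT
9: bank 0 row 6 — prev 8 → CONFLICT
10: bank 3 row 12 — prev 12 → HIT
11: bank 0 row 6 — prev 6 → HIT
12: bank 0 row 6 — prev 6 → HIT
13: bank 3 row 12 — prev 12 → HIT
14: bank 1 row 5 — prev None → EMPTY
15: bank 6 row 0 — prev 1 → CONFLICT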